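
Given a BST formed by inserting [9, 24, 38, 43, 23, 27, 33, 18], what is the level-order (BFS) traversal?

Tree insertion order: [9, 24, 38, 43, 23, 27, 33, 18]
Tree (level-order array): [9, None, 24, 23, 38, 18, None, 27, 43, None, None, None, 33]
BFS from the root, enqueuing left then right child of each popped node:
  queue [9] -> pop 9, enqueue [24], visited so far: [9]
  queue [24] -> pop 24, enqueue [23, 38], visited so far: [9, 24]
  queue [23, 38] -> pop 23, enqueue [18], visited so far: [9, 24, 23]
  queue [38, 18] -> pop 38, enqueue [27, 43], visited so far: [9, 24, 23, 38]
  queue [18, 27, 43] -> pop 18, enqueue [none], visited so far: [9, 24, 23, 38, 18]
  queue [27, 43] -> pop 27, enqueue [33], visited so far: [9, 24, 23, 38, 18, 27]
  queue [43, 33] -> pop 43, enqueue [none], visited so far: [9, 24, 23, 38, 18, 27, 43]
  queue [33] -> pop 33, enqueue [none], visited so far: [9, 24, 23, 38, 18, 27, 43, 33]
Result: [9, 24, 23, 38, 18, 27, 43, 33]


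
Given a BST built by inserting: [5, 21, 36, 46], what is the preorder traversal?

Tree insertion order: [5, 21, 36, 46]
Tree (level-order array): [5, None, 21, None, 36, None, 46]
Preorder traversal: [5, 21, 36, 46]


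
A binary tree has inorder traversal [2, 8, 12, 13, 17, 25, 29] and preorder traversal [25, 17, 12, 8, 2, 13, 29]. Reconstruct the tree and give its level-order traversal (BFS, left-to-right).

Inorder:  [2, 8, 12, 13, 17, 25, 29]
Preorder: [25, 17, 12, 8, 2, 13, 29]
Algorithm: preorder visits root first, so consume preorder in order;
for each root, split the current inorder slice at that value into
left-subtree inorder and right-subtree inorder, then recurse.
Recursive splits:
  root=25; inorder splits into left=[2, 8, 12, 13, 17], right=[29]
  root=17; inorder splits into left=[2, 8, 12, 13], right=[]
  root=12; inorder splits into left=[2, 8], right=[13]
  root=8; inorder splits into left=[2], right=[]
  root=2; inorder splits into left=[], right=[]
  root=13; inorder splits into left=[], right=[]
  root=29; inorder splits into left=[], right=[]
Reconstructed level-order: [25, 17, 29, 12, 8, 13, 2]


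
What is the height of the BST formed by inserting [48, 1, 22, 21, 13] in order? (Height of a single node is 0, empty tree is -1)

Insertion order: [48, 1, 22, 21, 13]
Tree (level-order array): [48, 1, None, None, 22, 21, None, 13]
Compute height bottom-up (empty subtree = -1):
  height(13) = 1 + max(-1, -1) = 0
  height(21) = 1 + max(0, -1) = 1
  height(22) = 1 + max(1, -1) = 2
  height(1) = 1 + max(-1, 2) = 3
  height(48) = 1 + max(3, -1) = 4
Height = 4


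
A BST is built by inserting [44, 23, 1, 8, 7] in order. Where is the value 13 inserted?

Starting tree (level order): [44, 23, None, 1, None, None, 8, 7]
Insertion path: 44 -> 23 -> 1 -> 8
Result: insert 13 as right child of 8
Final tree (level order): [44, 23, None, 1, None, None, 8, 7, 13]


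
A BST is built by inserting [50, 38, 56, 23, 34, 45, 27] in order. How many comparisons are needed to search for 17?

Search path for 17: 50 -> 38 -> 23
Found: False
Comparisons: 3


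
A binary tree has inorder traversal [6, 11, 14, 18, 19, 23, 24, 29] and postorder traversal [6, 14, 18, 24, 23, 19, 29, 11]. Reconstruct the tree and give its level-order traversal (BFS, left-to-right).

Inorder:   [6, 11, 14, 18, 19, 23, 24, 29]
Postorder: [6, 14, 18, 24, 23, 19, 29, 11]
Algorithm: postorder visits root last, so walk postorder right-to-left;
each value is the root of the current inorder slice — split it at that
value, recurse on the right subtree first, then the left.
Recursive splits:
  root=11; inorder splits into left=[6], right=[14, 18, 19, 23, 24, 29]
  root=29; inorder splits into left=[14, 18, 19, 23, 24], right=[]
  root=19; inorder splits into left=[14, 18], right=[23, 24]
  root=23; inorder splits into left=[], right=[24]
  root=24; inorder splits into left=[], right=[]
  root=18; inorder splits into left=[14], right=[]
  root=14; inorder splits into left=[], right=[]
  root=6; inorder splits into left=[], right=[]
Reconstructed level-order: [11, 6, 29, 19, 18, 23, 14, 24]


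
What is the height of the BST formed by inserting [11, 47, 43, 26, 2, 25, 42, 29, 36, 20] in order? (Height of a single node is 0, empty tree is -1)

Insertion order: [11, 47, 43, 26, 2, 25, 42, 29, 36, 20]
Tree (level-order array): [11, 2, 47, None, None, 43, None, 26, None, 25, 42, 20, None, 29, None, None, None, None, 36]
Compute height bottom-up (empty subtree = -1):
  height(2) = 1 + max(-1, -1) = 0
  height(20) = 1 + max(-1, -1) = 0
  height(25) = 1 + max(0, -1) = 1
  height(36) = 1 + max(-1, -1) = 0
  height(29) = 1 + max(-1, 0) = 1
  height(42) = 1 + max(1, -1) = 2
  height(26) = 1 + max(1, 2) = 3
  height(43) = 1 + max(3, -1) = 4
  height(47) = 1 + max(4, -1) = 5
  height(11) = 1 + max(0, 5) = 6
Height = 6


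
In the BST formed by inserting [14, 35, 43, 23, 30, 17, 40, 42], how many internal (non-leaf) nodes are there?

Tree built from: [14, 35, 43, 23, 30, 17, 40, 42]
Tree (level-order array): [14, None, 35, 23, 43, 17, 30, 40, None, None, None, None, None, None, 42]
Rule: An internal node has at least one child.
Per-node child counts:
  node 14: 1 child(ren)
  node 35: 2 child(ren)
  node 23: 2 child(ren)
  node 17: 0 child(ren)
  node 30: 0 child(ren)
  node 43: 1 child(ren)
  node 40: 1 child(ren)
  node 42: 0 child(ren)
Matching nodes: [14, 35, 23, 43, 40]
Count of internal (non-leaf) nodes: 5


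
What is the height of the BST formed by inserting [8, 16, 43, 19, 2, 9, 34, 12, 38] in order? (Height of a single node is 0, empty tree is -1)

Insertion order: [8, 16, 43, 19, 2, 9, 34, 12, 38]
Tree (level-order array): [8, 2, 16, None, None, 9, 43, None, 12, 19, None, None, None, None, 34, None, 38]
Compute height bottom-up (empty subtree = -1):
  height(2) = 1 + max(-1, -1) = 0
  height(12) = 1 + max(-1, -1) = 0
  height(9) = 1 + max(-1, 0) = 1
  height(38) = 1 + max(-1, -1) = 0
  height(34) = 1 + max(-1, 0) = 1
  height(19) = 1 + max(-1, 1) = 2
  height(43) = 1 + max(2, -1) = 3
  height(16) = 1 + max(1, 3) = 4
  height(8) = 1 + max(0, 4) = 5
Height = 5


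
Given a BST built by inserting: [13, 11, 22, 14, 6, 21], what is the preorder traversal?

Tree insertion order: [13, 11, 22, 14, 6, 21]
Tree (level-order array): [13, 11, 22, 6, None, 14, None, None, None, None, 21]
Preorder traversal: [13, 11, 6, 22, 14, 21]


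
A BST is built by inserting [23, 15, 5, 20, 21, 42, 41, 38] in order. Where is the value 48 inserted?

Starting tree (level order): [23, 15, 42, 5, 20, 41, None, None, None, None, 21, 38]
Insertion path: 23 -> 42
Result: insert 48 as right child of 42
Final tree (level order): [23, 15, 42, 5, 20, 41, 48, None, None, None, 21, 38]


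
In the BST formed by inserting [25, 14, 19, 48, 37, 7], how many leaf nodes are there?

Tree built from: [25, 14, 19, 48, 37, 7]
Tree (level-order array): [25, 14, 48, 7, 19, 37]
Rule: A leaf has 0 children.
Per-node child counts:
  node 25: 2 child(ren)
  node 14: 2 child(ren)
  node 7: 0 child(ren)
  node 19: 0 child(ren)
  node 48: 1 child(ren)
  node 37: 0 child(ren)
Matching nodes: [7, 19, 37]
Count of leaf nodes: 3


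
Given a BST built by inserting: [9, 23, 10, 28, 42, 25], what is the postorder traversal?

Tree insertion order: [9, 23, 10, 28, 42, 25]
Tree (level-order array): [9, None, 23, 10, 28, None, None, 25, 42]
Postorder traversal: [10, 25, 42, 28, 23, 9]


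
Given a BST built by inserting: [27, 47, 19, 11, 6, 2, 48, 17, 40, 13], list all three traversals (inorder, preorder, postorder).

Tree insertion order: [27, 47, 19, 11, 6, 2, 48, 17, 40, 13]
Tree (level-order array): [27, 19, 47, 11, None, 40, 48, 6, 17, None, None, None, None, 2, None, 13]
Inorder (L, root, R): [2, 6, 11, 13, 17, 19, 27, 40, 47, 48]
Preorder (root, L, R): [27, 19, 11, 6, 2, 17, 13, 47, 40, 48]
Postorder (L, R, root): [2, 6, 13, 17, 11, 19, 40, 48, 47, 27]


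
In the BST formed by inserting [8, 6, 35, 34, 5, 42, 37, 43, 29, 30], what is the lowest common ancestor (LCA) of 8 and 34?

Tree insertion order: [8, 6, 35, 34, 5, 42, 37, 43, 29, 30]
Tree (level-order array): [8, 6, 35, 5, None, 34, 42, None, None, 29, None, 37, 43, None, 30]
In a BST, the LCA of p=8, q=34 is the first node v on the
root-to-leaf path with p <= v <= q (go left if both < v, right if both > v).
Walk from root:
  at 8: 8 <= 8 <= 34, this is the LCA
LCA = 8


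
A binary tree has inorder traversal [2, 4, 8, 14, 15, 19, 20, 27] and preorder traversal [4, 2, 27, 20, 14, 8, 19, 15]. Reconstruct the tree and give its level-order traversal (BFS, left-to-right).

Inorder:  [2, 4, 8, 14, 15, 19, 20, 27]
Preorder: [4, 2, 27, 20, 14, 8, 19, 15]
Algorithm: preorder visits root first, so consume preorder in order;
for each root, split the current inorder slice at that value into
left-subtree inorder and right-subtree inorder, then recurse.
Recursive splits:
  root=4; inorder splits into left=[2], right=[8, 14, 15, 19, 20, 27]
  root=2; inorder splits into left=[], right=[]
  root=27; inorder splits into left=[8, 14, 15, 19, 20], right=[]
  root=20; inorder splits into left=[8, 14, 15, 19], right=[]
  root=14; inorder splits into left=[8], right=[15, 19]
  root=8; inorder splits into left=[], right=[]
  root=19; inorder splits into left=[15], right=[]
  root=15; inorder splits into left=[], right=[]
Reconstructed level-order: [4, 2, 27, 20, 14, 8, 19, 15]


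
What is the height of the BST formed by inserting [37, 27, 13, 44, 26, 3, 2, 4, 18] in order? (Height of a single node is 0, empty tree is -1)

Insertion order: [37, 27, 13, 44, 26, 3, 2, 4, 18]
Tree (level-order array): [37, 27, 44, 13, None, None, None, 3, 26, 2, 4, 18]
Compute height bottom-up (empty subtree = -1):
  height(2) = 1 + max(-1, -1) = 0
  height(4) = 1 + max(-1, -1) = 0
  height(3) = 1 + max(0, 0) = 1
  height(18) = 1 + max(-1, -1) = 0
  height(26) = 1 + max(0, -1) = 1
  height(13) = 1 + max(1, 1) = 2
  height(27) = 1 + max(2, -1) = 3
  height(44) = 1 + max(-1, -1) = 0
  height(37) = 1 + max(3, 0) = 4
Height = 4


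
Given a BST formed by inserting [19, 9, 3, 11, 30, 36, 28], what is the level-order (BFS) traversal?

Tree insertion order: [19, 9, 3, 11, 30, 36, 28]
Tree (level-order array): [19, 9, 30, 3, 11, 28, 36]
BFS from the root, enqueuing left then right child of each popped node:
  queue [19] -> pop 19, enqueue [9, 30], visited so far: [19]
  queue [9, 30] -> pop 9, enqueue [3, 11], visited so far: [19, 9]
  queue [30, 3, 11] -> pop 30, enqueue [28, 36], visited so far: [19, 9, 30]
  queue [3, 11, 28, 36] -> pop 3, enqueue [none], visited so far: [19, 9, 30, 3]
  queue [11, 28, 36] -> pop 11, enqueue [none], visited so far: [19, 9, 30, 3, 11]
  queue [28, 36] -> pop 28, enqueue [none], visited so far: [19, 9, 30, 3, 11, 28]
  queue [36] -> pop 36, enqueue [none], visited so far: [19, 9, 30, 3, 11, 28, 36]
Result: [19, 9, 30, 3, 11, 28, 36]


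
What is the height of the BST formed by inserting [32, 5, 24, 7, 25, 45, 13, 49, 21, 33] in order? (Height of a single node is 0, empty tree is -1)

Insertion order: [32, 5, 24, 7, 25, 45, 13, 49, 21, 33]
Tree (level-order array): [32, 5, 45, None, 24, 33, 49, 7, 25, None, None, None, None, None, 13, None, None, None, 21]
Compute height bottom-up (empty subtree = -1):
  height(21) = 1 + max(-1, -1) = 0
  height(13) = 1 + max(-1, 0) = 1
  height(7) = 1 + max(-1, 1) = 2
  height(25) = 1 + max(-1, -1) = 0
  height(24) = 1 + max(2, 0) = 3
  height(5) = 1 + max(-1, 3) = 4
  height(33) = 1 + max(-1, -1) = 0
  height(49) = 1 + max(-1, -1) = 0
  height(45) = 1 + max(0, 0) = 1
  height(32) = 1 + max(4, 1) = 5
Height = 5


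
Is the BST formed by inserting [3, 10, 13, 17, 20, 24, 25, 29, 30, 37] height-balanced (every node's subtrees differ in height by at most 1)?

Tree (level-order array): [3, None, 10, None, 13, None, 17, None, 20, None, 24, None, 25, None, 29, None, 30, None, 37]
Definition: a tree is height-balanced if, at every node, |h(left) - h(right)| <= 1 (empty subtree has height -1).
Bottom-up per-node check:
  node 37: h_left=-1, h_right=-1, diff=0 [OK], height=0
  node 30: h_left=-1, h_right=0, diff=1 [OK], height=1
  node 29: h_left=-1, h_right=1, diff=2 [FAIL (|-1-1|=2 > 1)], height=2
  node 25: h_left=-1, h_right=2, diff=3 [FAIL (|-1-2|=3 > 1)], height=3
  node 24: h_left=-1, h_right=3, diff=4 [FAIL (|-1-3|=4 > 1)], height=4
  node 20: h_left=-1, h_right=4, diff=5 [FAIL (|-1-4|=5 > 1)], height=5
  node 17: h_left=-1, h_right=5, diff=6 [FAIL (|-1-5|=6 > 1)], height=6
  node 13: h_left=-1, h_right=6, diff=7 [FAIL (|-1-6|=7 > 1)], height=7
  node 10: h_left=-1, h_right=7, diff=8 [FAIL (|-1-7|=8 > 1)], height=8
  node 3: h_left=-1, h_right=8, diff=9 [FAIL (|-1-8|=9 > 1)], height=9
Node 29 violates the condition: |-1 - 1| = 2 > 1.
Result: Not balanced


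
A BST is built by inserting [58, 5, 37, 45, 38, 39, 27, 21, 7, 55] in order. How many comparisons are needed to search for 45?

Search path for 45: 58 -> 5 -> 37 -> 45
Found: True
Comparisons: 4


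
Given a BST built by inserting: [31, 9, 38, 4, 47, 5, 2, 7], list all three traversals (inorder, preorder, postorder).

Tree insertion order: [31, 9, 38, 4, 47, 5, 2, 7]
Tree (level-order array): [31, 9, 38, 4, None, None, 47, 2, 5, None, None, None, None, None, 7]
Inorder (L, root, R): [2, 4, 5, 7, 9, 31, 38, 47]
Preorder (root, L, R): [31, 9, 4, 2, 5, 7, 38, 47]
Postorder (L, R, root): [2, 7, 5, 4, 9, 47, 38, 31]


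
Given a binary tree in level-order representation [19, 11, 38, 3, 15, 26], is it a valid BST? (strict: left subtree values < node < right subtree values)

Level-order array: [19, 11, 38, 3, 15, 26]
Validate using subtree bounds (lo, hi): at each node, require lo < value < hi,
then recurse left with hi=value and right with lo=value.
Preorder trace (stopping at first violation):
  at node 19 with bounds (-inf, +inf): OK
  at node 11 with bounds (-inf, 19): OK
  at node 3 with bounds (-inf, 11): OK
  at node 15 with bounds (11, 19): OK
  at node 38 with bounds (19, +inf): OK
  at node 26 with bounds (19, 38): OK
No violation found at any node.
Result: Valid BST


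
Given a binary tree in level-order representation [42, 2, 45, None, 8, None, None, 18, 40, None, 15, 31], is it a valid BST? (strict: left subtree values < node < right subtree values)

Level-order array: [42, 2, 45, None, 8, None, None, 18, 40, None, 15, 31]
Validate using subtree bounds (lo, hi): at each node, require lo < value < hi,
then recurse left with hi=value and right with lo=value.
Preorder trace (stopping at first violation):
  at node 42 with bounds (-inf, +inf): OK
  at node 2 with bounds (-inf, 42): OK
  at node 8 with bounds (2, 42): OK
  at node 18 with bounds (2, 8): VIOLATION
Node 18 violates its bound: not (2 < 18 < 8).
Result: Not a valid BST


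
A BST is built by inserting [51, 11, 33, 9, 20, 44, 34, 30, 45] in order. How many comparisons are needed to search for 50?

Search path for 50: 51 -> 11 -> 33 -> 44 -> 45
Found: False
Comparisons: 5


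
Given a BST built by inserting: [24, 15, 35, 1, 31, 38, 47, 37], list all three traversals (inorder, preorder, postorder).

Tree insertion order: [24, 15, 35, 1, 31, 38, 47, 37]
Tree (level-order array): [24, 15, 35, 1, None, 31, 38, None, None, None, None, 37, 47]
Inorder (L, root, R): [1, 15, 24, 31, 35, 37, 38, 47]
Preorder (root, L, R): [24, 15, 1, 35, 31, 38, 37, 47]
Postorder (L, R, root): [1, 15, 31, 37, 47, 38, 35, 24]


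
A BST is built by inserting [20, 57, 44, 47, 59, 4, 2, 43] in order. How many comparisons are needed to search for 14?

Search path for 14: 20 -> 4
Found: False
Comparisons: 2


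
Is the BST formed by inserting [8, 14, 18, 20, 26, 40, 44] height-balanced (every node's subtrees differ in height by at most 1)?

Tree (level-order array): [8, None, 14, None, 18, None, 20, None, 26, None, 40, None, 44]
Definition: a tree is height-balanced if, at every node, |h(left) - h(right)| <= 1 (empty subtree has height -1).
Bottom-up per-node check:
  node 44: h_left=-1, h_right=-1, diff=0 [OK], height=0
  node 40: h_left=-1, h_right=0, diff=1 [OK], height=1
  node 26: h_left=-1, h_right=1, diff=2 [FAIL (|-1-1|=2 > 1)], height=2
  node 20: h_left=-1, h_right=2, diff=3 [FAIL (|-1-2|=3 > 1)], height=3
  node 18: h_left=-1, h_right=3, diff=4 [FAIL (|-1-3|=4 > 1)], height=4
  node 14: h_left=-1, h_right=4, diff=5 [FAIL (|-1-4|=5 > 1)], height=5
  node 8: h_left=-1, h_right=5, diff=6 [FAIL (|-1-5|=6 > 1)], height=6
Node 26 violates the condition: |-1 - 1| = 2 > 1.
Result: Not balanced


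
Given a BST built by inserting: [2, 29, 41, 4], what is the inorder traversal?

Tree insertion order: [2, 29, 41, 4]
Tree (level-order array): [2, None, 29, 4, 41]
Inorder traversal: [2, 4, 29, 41]


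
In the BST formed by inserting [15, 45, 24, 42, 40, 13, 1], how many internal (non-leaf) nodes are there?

Tree built from: [15, 45, 24, 42, 40, 13, 1]
Tree (level-order array): [15, 13, 45, 1, None, 24, None, None, None, None, 42, 40]
Rule: An internal node has at least one child.
Per-node child counts:
  node 15: 2 child(ren)
  node 13: 1 child(ren)
  node 1: 0 child(ren)
  node 45: 1 child(ren)
  node 24: 1 child(ren)
  node 42: 1 child(ren)
  node 40: 0 child(ren)
Matching nodes: [15, 13, 45, 24, 42]
Count of internal (non-leaf) nodes: 5


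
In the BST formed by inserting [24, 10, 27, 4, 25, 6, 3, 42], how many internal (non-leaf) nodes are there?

Tree built from: [24, 10, 27, 4, 25, 6, 3, 42]
Tree (level-order array): [24, 10, 27, 4, None, 25, 42, 3, 6]
Rule: An internal node has at least one child.
Per-node child counts:
  node 24: 2 child(ren)
  node 10: 1 child(ren)
  node 4: 2 child(ren)
  node 3: 0 child(ren)
  node 6: 0 child(ren)
  node 27: 2 child(ren)
  node 25: 0 child(ren)
  node 42: 0 child(ren)
Matching nodes: [24, 10, 4, 27]
Count of internal (non-leaf) nodes: 4


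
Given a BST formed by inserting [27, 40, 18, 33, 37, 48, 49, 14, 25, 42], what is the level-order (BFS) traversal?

Tree insertion order: [27, 40, 18, 33, 37, 48, 49, 14, 25, 42]
Tree (level-order array): [27, 18, 40, 14, 25, 33, 48, None, None, None, None, None, 37, 42, 49]
BFS from the root, enqueuing left then right child of each popped node:
  queue [27] -> pop 27, enqueue [18, 40], visited so far: [27]
  queue [18, 40] -> pop 18, enqueue [14, 25], visited so far: [27, 18]
  queue [40, 14, 25] -> pop 40, enqueue [33, 48], visited so far: [27, 18, 40]
  queue [14, 25, 33, 48] -> pop 14, enqueue [none], visited so far: [27, 18, 40, 14]
  queue [25, 33, 48] -> pop 25, enqueue [none], visited so far: [27, 18, 40, 14, 25]
  queue [33, 48] -> pop 33, enqueue [37], visited so far: [27, 18, 40, 14, 25, 33]
  queue [48, 37] -> pop 48, enqueue [42, 49], visited so far: [27, 18, 40, 14, 25, 33, 48]
  queue [37, 42, 49] -> pop 37, enqueue [none], visited so far: [27, 18, 40, 14, 25, 33, 48, 37]
  queue [42, 49] -> pop 42, enqueue [none], visited so far: [27, 18, 40, 14, 25, 33, 48, 37, 42]
  queue [49] -> pop 49, enqueue [none], visited so far: [27, 18, 40, 14, 25, 33, 48, 37, 42, 49]
Result: [27, 18, 40, 14, 25, 33, 48, 37, 42, 49]


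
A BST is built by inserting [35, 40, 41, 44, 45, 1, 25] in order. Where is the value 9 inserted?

Starting tree (level order): [35, 1, 40, None, 25, None, 41, None, None, None, 44, None, 45]
Insertion path: 35 -> 1 -> 25
Result: insert 9 as left child of 25
Final tree (level order): [35, 1, 40, None, 25, None, 41, 9, None, None, 44, None, None, None, 45]


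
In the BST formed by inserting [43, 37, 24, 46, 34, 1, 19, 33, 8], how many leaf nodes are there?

Tree built from: [43, 37, 24, 46, 34, 1, 19, 33, 8]
Tree (level-order array): [43, 37, 46, 24, None, None, None, 1, 34, None, 19, 33, None, 8]
Rule: A leaf has 0 children.
Per-node child counts:
  node 43: 2 child(ren)
  node 37: 1 child(ren)
  node 24: 2 child(ren)
  node 1: 1 child(ren)
  node 19: 1 child(ren)
  node 8: 0 child(ren)
  node 34: 1 child(ren)
  node 33: 0 child(ren)
  node 46: 0 child(ren)
Matching nodes: [8, 33, 46]
Count of leaf nodes: 3


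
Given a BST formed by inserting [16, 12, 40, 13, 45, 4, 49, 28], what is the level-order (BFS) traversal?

Tree insertion order: [16, 12, 40, 13, 45, 4, 49, 28]
Tree (level-order array): [16, 12, 40, 4, 13, 28, 45, None, None, None, None, None, None, None, 49]
BFS from the root, enqueuing left then right child of each popped node:
  queue [16] -> pop 16, enqueue [12, 40], visited so far: [16]
  queue [12, 40] -> pop 12, enqueue [4, 13], visited so far: [16, 12]
  queue [40, 4, 13] -> pop 40, enqueue [28, 45], visited so far: [16, 12, 40]
  queue [4, 13, 28, 45] -> pop 4, enqueue [none], visited so far: [16, 12, 40, 4]
  queue [13, 28, 45] -> pop 13, enqueue [none], visited so far: [16, 12, 40, 4, 13]
  queue [28, 45] -> pop 28, enqueue [none], visited so far: [16, 12, 40, 4, 13, 28]
  queue [45] -> pop 45, enqueue [49], visited so far: [16, 12, 40, 4, 13, 28, 45]
  queue [49] -> pop 49, enqueue [none], visited so far: [16, 12, 40, 4, 13, 28, 45, 49]
Result: [16, 12, 40, 4, 13, 28, 45, 49]


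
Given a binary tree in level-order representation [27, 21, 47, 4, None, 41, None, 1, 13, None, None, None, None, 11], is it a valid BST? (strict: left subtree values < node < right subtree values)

Level-order array: [27, 21, 47, 4, None, 41, None, 1, 13, None, None, None, None, 11]
Validate using subtree bounds (lo, hi): at each node, require lo < value < hi,
then recurse left with hi=value and right with lo=value.
Preorder trace (stopping at first violation):
  at node 27 with bounds (-inf, +inf): OK
  at node 21 with bounds (-inf, 27): OK
  at node 4 with bounds (-inf, 21): OK
  at node 1 with bounds (-inf, 4): OK
  at node 13 with bounds (4, 21): OK
  at node 11 with bounds (4, 13): OK
  at node 47 with bounds (27, +inf): OK
  at node 41 with bounds (27, 47): OK
No violation found at any node.
Result: Valid BST


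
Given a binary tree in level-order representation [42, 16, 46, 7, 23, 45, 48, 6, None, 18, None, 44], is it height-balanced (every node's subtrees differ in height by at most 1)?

Tree (level-order array): [42, 16, 46, 7, 23, 45, 48, 6, None, 18, None, 44]
Definition: a tree is height-balanced if, at every node, |h(left) - h(right)| <= 1 (empty subtree has height -1).
Bottom-up per-node check:
  node 6: h_left=-1, h_right=-1, diff=0 [OK], height=0
  node 7: h_left=0, h_right=-1, diff=1 [OK], height=1
  node 18: h_left=-1, h_right=-1, diff=0 [OK], height=0
  node 23: h_left=0, h_right=-1, diff=1 [OK], height=1
  node 16: h_left=1, h_right=1, diff=0 [OK], height=2
  node 44: h_left=-1, h_right=-1, diff=0 [OK], height=0
  node 45: h_left=0, h_right=-1, diff=1 [OK], height=1
  node 48: h_left=-1, h_right=-1, diff=0 [OK], height=0
  node 46: h_left=1, h_right=0, diff=1 [OK], height=2
  node 42: h_left=2, h_right=2, diff=0 [OK], height=3
All nodes satisfy the balance condition.
Result: Balanced


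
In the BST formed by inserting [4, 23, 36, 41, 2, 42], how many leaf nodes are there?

Tree built from: [4, 23, 36, 41, 2, 42]
Tree (level-order array): [4, 2, 23, None, None, None, 36, None, 41, None, 42]
Rule: A leaf has 0 children.
Per-node child counts:
  node 4: 2 child(ren)
  node 2: 0 child(ren)
  node 23: 1 child(ren)
  node 36: 1 child(ren)
  node 41: 1 child(ren)
  node 42: 0 child(ren)
Matching nodes: [2, 42]
Count of leaf nodes: 2


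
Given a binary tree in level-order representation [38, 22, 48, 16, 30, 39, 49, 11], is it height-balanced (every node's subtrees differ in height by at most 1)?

Tree (level-order array): [38, 22, 48, 16, 30, 39, 49, 11]
Definition: a tree is height-balanced if, at every node, |h(left) - h(right)| <= 1 (empty subtree has height -1).
Bottom-up per-node check:
  node 11: h_left=-1, h_right=-1, diff=0 [OK], height=0
  node 16: h_left=0, h_right=-1, diff=1 [OK], height=1
  node 30: h_left=-1, h_right=-1, diff=0 [OK], height=0
  node 22: h_left=1, h_right=0, diff=1 [OK], height=2
  node 39: h_left=-1, h_right=-1, diff=0 [OK], height=0
  node 49: h_left=-1, h_right=-1, diff=0 [OK], height=0
  node 48: h_left=0, h_right=0, diff=0 [OK], height=1
  node 38: h_left=2, h_right=1, diff=1 [OK], height=3
All nodes satisfy the balance condition.
Result: Balanced


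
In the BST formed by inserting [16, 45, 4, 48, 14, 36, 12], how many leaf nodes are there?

Tree built from: [16, 45, 4, 48, 14, 36, 12]
Tree (level-order array): [16, 4, 45, None, 14, 36, 48, 12]
Rule: A leaf has 0 children.
Per-node child counts:
  node 16: 2 child(ren)
  node 4: 1 child(ren)
  node 14: 1 child(ren)
  node 12: 0 child(ren)
  node 45: 2 child(ren)
  node 36: 0 child(ren)
  node 48: 0 child(ren)
Matching nodes: [12, 36, 48]
Count of leaf nodes: 3


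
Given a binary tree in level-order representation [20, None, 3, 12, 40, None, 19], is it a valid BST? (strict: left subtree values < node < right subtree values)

Level-order array: [20, None, 3, 12, 40, None, 19]
Validate using subtree bounds (lo, hi): at each node, require lo < value < hi,
then recurse left with hi=value and right with lo=value.
Preorder trace (stopping at first violation):
  at node 20 with bounds (-inf, +inf): OK
  at node 3 with bounds (20, +inf): VIOLATION
Node 3 violates its bound: not (20 < 3 < +inf).
Result: Not a valid BST


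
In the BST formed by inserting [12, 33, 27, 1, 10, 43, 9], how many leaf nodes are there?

Tree built from: [12, 33, 27, 1, 10, 43, 9]
Tree (level-order array): [12, 1, 33, None, 10, 27, 43, 9]
Rule: A leaf has 0 children.
Per-node child counts:
  node 12: 2 child(ren)
  node 1: 1 child(ren)
  node 10: 1 child(ren)
  node 9: 0 child(ren)
  node 33: 2 child(ren)
  node 27: 0 child(ren)
  node 43: 0 child(ren)
Matching nodes: [9, 27, 43]
Count of leaf nodes: 3


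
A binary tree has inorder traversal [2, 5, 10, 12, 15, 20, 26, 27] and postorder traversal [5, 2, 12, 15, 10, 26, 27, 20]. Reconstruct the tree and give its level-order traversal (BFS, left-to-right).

Inorder:   [2, 5, 10, 12, 15, 20, 26, 27]
Postorder: [5, 2, 12, 15, 10, 26, 27, 20]
Algorithm: postorder visits root last, so walk postorder right-to-left;
each value is the root of the current inorder slice — split it at that
value, recurse on the right subtree first, then the left.
Recursive splits:
  root=20; inorder splits into left=[2, 5, 10, 12, 15], right=[26, 27]
  root=27; inorder splits into left=[26], right=[]
  root=26; inorder splits into left=[], right=[]
  root=10; inorder splits into left=[2, 5], right=[12, 15]
  root=15; inorder splits into left=[12], right=[]
  root=12; inorder splits into left=[], right=[]
  root=2; inorder splits into left=[], right=[5]
  root=5; inorder splits into left=[], right=[]
Reconstructed level-order: [20, 10, 27, 2, 15, 26, 5, 12]


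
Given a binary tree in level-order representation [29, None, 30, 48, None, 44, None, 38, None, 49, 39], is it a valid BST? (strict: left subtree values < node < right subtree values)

Level-order array: [29, None, 30, 48, None, 44, None, 38, None, 49, 39]
Validate using subtree bounds (lo, hi): at each node, require lo < value < hi,
then recurse left with hi=value and right with lo=value.
Preorder trace (stopping at first violation):
  at node 29 with bounds (-inf, +inf): OK
  at node 30 with bounds (29, +inf): OK
  at node 48 with bounds (29, 30): VIOLATION
Node 48 violates its bound: not (29 < 48 < 30).
Result: Not a valid BST


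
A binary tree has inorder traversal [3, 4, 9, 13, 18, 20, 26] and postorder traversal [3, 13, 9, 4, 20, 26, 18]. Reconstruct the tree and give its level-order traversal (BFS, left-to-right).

Inorder:   [3, 4, 9, 13, 18, 20, 26]
Postorder: [3, 13, 9, 4, 20, 26, 18]
Algorithm: postorder visits root last, so walk postorder right-to-left;
each value is the root of the current inorder slice — split it at that
value, recurse on the right subtree first, then the left.
Recursive splits:
  root=18; inorder splits into left=[3, 4, 9, 13], right=[20, 26]
  root=26; inorder splits into left=[20], right=[]
  root=20; inorder splits into left=[], right=[]
  root=4; inorder splits into left=[3], right=[9, 13]
  root=9; inorder splits into left=[], right=[13]
  root=13; inorder splits into left=[], right=[]
  root=3; inorder splits into left=[], right=[]
Reconstructed level-order: [18, 4, 26, 3, 9, 20, 13]


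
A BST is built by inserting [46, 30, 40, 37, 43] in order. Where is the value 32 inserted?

Starting tree (level order): [46, 30, None, None, 40, 37, 43]
Insertion path: 46 -> 30 -> 40 -> 37
Result: insert 32 as left child of 37
Final tree (level order): [46, 30, None, None, 40, 37, 43, 32]


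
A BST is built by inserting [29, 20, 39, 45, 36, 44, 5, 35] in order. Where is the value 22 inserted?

Starting tree (level order): [29, 20, 39, 5, None, 36, 45, None, None, 35, None, 44]
Insertion path: 29 -> 20
Result: insert 22 as right child of 20
Final tree (level order): [29, 20, 39, 5, 22, 36, 45, None, None, None, None, 35, None, 44]


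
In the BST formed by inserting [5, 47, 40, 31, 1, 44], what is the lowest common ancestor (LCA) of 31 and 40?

Tree insertion order: [5, 47, 40, 31, 1, 44]
Tree (level-order array): [5, 1, 47, None, None, 40, None, 31, 44]
In a BST, the LCA of p=31, q=40 is the first node v on the
root-to-leaf path with p <= v <= q (go left if both < v, right if both > v).
Walk from root:
  at 5: both 31 and 40 > 5, go right
  at 47: both 31 and 40 < 47, go left
  at 40: 31 <= 40 <= 40, this is the LCA
LCA = 40


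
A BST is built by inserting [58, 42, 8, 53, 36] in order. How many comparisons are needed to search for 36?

Search path for 36: 58 -> 42 -> 8 -> 36
Found: True
Comparisons: 4


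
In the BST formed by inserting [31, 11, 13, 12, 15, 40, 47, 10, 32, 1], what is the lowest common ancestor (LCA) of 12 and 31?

Tree insertion order: [31, 11, 13, 12, 15, 40, 47, 10, 32, 1]
Tree (level-order array): [31, 11, 40, 10, 13, 32, 47, 1, None, 12, 15]
In a BST, the LCA of p=12, q=31 is the first node v on the
root-to-leaf path with p <= v <= q (go left if both < v, right if both > v).
Walk from root:
  at 31: 12 <= 31 <= 31, this is the LCA
LCA = 31


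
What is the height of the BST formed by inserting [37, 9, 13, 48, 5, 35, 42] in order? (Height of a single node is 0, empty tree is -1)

Insertion order: [37, 9, 13, 48, 5, 35, 42]
Tree (level-order array): [37, 9, 48, 5, 13, 42, None, None, None, None, 35]
Compute height bottom-up (empty subtree = -1):
  height(5) = 1 + max(-1, -1) = 0
  height(35) = 1 + max(-1, -1) = 0
  height(13) = 1 + max(-1, 0) = 1
  height(9) = 1 + max(0, 1) = 2
  height(42) = 1 + max(-1, -1) = 0
  height(48) = 1 + max(0, -1) = 1
  height(37) = 1 + max(2, 1) = 3
Height = 3


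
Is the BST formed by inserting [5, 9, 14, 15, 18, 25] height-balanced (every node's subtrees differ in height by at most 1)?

Tree (level-order array): [5, None, 9, None, 14, None, 15, None, 18, None, 25]
Definition: a tree is height-balanced if, at every node, |h(left) - h(right)| <= 1 (empty subtree has height -1).
Bottom-up per-node check:
  node 25: h_left=-1, h_right=-1, diff=0 [OK], height=0
  node 18: h_left=-1, h_right=0, diff=1 [OK], height=1
  node 15: h_left=-1, h_right=1, diff=2 [FAIL (|-1-1|=2 > 1)], height=2
  node 14: h_left=-1, h_right=2, diff=3 [FAIL (|-1-2|=3 > 1)], height=3
  node 9: h_left=-1, h_right=3, diff=4 [FAIL (|-1-3|=4 > 1)], height=4
  node 5: h_left=-1, h_right=4, diff=5 [FAIL (|-1-4|=5 > 1)], height=5
Node 15 violates the condition: |-1 - 1| = 2 > 1.
Result: Not balanced


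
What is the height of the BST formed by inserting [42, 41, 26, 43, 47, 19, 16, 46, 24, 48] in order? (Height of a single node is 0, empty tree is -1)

Insertion order: [42, 41, 26, 43, 47, 19, 16, 46, 24, 48]
Tree (level-order array): [42, 41, 43, 26, None, None, 47, 19, None, 46, 48, 16, 24]
Compute height bottom-up (empty subtree = -1):
  height(16) = 1 + max(-1, -1) = 0
  height(24) = 1 + max(-1, -1) = 0
  height(19) = 1 + max(0, 0) = 1
  height(26) = 1 + max(1, -1) = 2
  height(41) = 1 + max(2, -1) = 3
  height(46) = 1 + max(-1, -1) = 0
  height(48) = 1 + max(-1, -1) = 0
  height(47) = 1 + max(0, 0) = 1
  height(43) = 1 + max(-1, 1) = 2
  height(42) = 1 + max(3, 2) = 4
Height = 4


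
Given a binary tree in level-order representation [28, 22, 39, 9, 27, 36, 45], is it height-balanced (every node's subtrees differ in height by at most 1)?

Tree (level-order array): [28, 22, 39, 9, 27, 36, 45]
Definition: a tree is height-balanced if, at every node, |h(left) - h(right)| <= 1 (empty subtree has height -1).
Bottom-up per-node check:
  node 9: h_left=-1, h_right=-1, diff=0 [OK], height=0
  node 27: h_left=-1, h_right=-1, diff=0 [OK], height=0
  node 22: h_left=0, h_right=0, diff=0 [OK], height=1
  node 36: h_left=-1, h_right=-1, diff=0 [OK], height=0
  node 45: h_left=-1, h_right=-1, diff=0 [OK], height=0
  node 39: h_left=0, h_right=0, diff=0 [OK], height=1
  node 28: h_left=1, h_right=1, diff=0 [OK], height=2
All nodes satisfy the balance condition.
Result: Balanced


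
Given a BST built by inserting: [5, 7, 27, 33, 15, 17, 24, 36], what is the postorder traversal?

Tree insertion order: [5, 7, 27, 33, 15, 17, 24, 36]
Tree (level-order array): [5, None, 7, None, 27, 15, 33, None, 17, None, 36, None, 24]
Postorder traversal: [24, 17, 15, 36, 33, 27, 7, 5]


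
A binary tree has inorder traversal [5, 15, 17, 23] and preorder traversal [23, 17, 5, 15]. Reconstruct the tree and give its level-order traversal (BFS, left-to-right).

Inorder:  [5, 15, 17, 23]
Preorder: [23, 17, 5, 15]
Algorithm: preorder visits root first, so consume preorder in order;
for each root, split the current inorder slice at that value into
left-subtree inorder and right-subtree inorder, then recurse.
Recursive splits:
  root=23; inorder splits into left=[5, 15, 17], right=[]
  root=17; inorder splits into left=[5, 15], right=[]
  root=5; inorder splits into left=[], right=[15]
  root=15; inorder splits into left=[], right=[]
Reconstructed level-order: [23, 17, 5, 15]


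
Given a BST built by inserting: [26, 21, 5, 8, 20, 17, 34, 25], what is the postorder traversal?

Tree insertion order: [26, 21, 5, 8, 20, 17, 34, 25]
Tree (level-order array): [26, 21, 34, 5, 25, None, None, None, 8, None, None, None, 20, 17]
Postorder traversal: [17, 20, 8, 5, 25, 21, 34, 26]


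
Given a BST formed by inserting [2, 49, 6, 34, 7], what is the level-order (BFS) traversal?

Tree insertion order: [2, 49, 6, 34, 7]
Tree (level-order array): [2, None, 49, 6, None, None, 34, 7]
BFS from the root, enqueuing left then right child of each popped node:
  queue [2] -> pop 2, enqueue [49], visited so far: [2]
  queue [49] -> pop 49, enqueue [6], visited so far: [2, 49]
  queue [6] -> pop 6, enqueue [34], visited so far: [2, 49, 6]
  queue [34] -> pop 34, enqueue [7], visited so far: [2, 49, 6, 34]
  queue [7] -> pop 7, enqueue [none], visited so far: [2, 49, 6, 34, 7]
Result: [2, 49, 6, 34, 7]


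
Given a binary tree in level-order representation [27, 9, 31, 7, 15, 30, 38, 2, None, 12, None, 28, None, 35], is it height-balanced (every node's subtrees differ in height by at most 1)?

Tree (level-order array): [27, 9, 31, 7, 15, 30, 38, 2, None, 12, None, 28, None, 35]
Definition: a tree is height-balanced if, at every node, |h(left) - h(right)| <= 1 (empty subtree has height -1).
Bottom-up per-node check:
  node 2: h_left=-1, h_right=-1, diff=0 [OK], height=0
  node 7: h_left=0, h_right=-1, diff=1 [OK], height=1
  node 12: h_left=-1, h_right=-1, diff=0 [OK], height=0
  node 15: h_left=0, h_right=-1, diff=1 [OK], height=1
  node 9: h_left=1, h_right=1, diff=0 [OK], height=2
  node 28: h_left=-1, h_right=-1, diff=0 [OK], height=0
  node 30: h_left=0, h_right=-1, diff=1 [OK], height=1
  node 35: h_left=-1, h_right=-1, diff=0 [OK], height=0
  node 38: h_left=0, h_right=-1, diff=1 [OK], height=1
  node 31: h_left=1, h_right=1, diff=0 [OK], height=2
  node 27: h_left=2, h_right=2, diff=0 [OK], height=3
All nodes satisfy the balance condition.
Result: Balanced


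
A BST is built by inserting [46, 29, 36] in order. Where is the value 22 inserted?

Starting tree (level order): [46, 29, None, None, 36]
Insertion path: 46 -> 29
Result: insert 22 as left child of 29
Final tree (level order): [46, 29, None, 22, 36]


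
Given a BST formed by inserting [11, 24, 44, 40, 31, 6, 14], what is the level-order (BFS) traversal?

Tree insertion order: [11, 24, 44, 40, 31, 6, 14]
Tree (level-order array): [11, 6, 24, None, None, 14, 44, None, None, 40, None, 31]
BFS from the root, enqueuing left then right child of each popped node:
  queue [11] -> pop 11, enqueue [6, 24], visited so far: [11]
  queue [6, 24] -> pop 6, enqueue [none], visited so far: [11, 6]
  queue [24] -> pop 24, enqueue [14, 44], visited so far: [11, 6, 24]
  queue [14, 44] -> pop 14, enqueue [none], visited so far: [11, 6, 24, 14]
  queue [44] -> pop 44, enqueue [40], visited so far: [11, 6, 24, 14, 44]
  queue [40] -> pop 40, enqueue [31], visited so far: [11, 6, 24, 14, 44, 40]
  queue [31] -> pop 31, enqueue [none], visited so far: [11, 6, 24, 14, 44, 40, 31]
Result: [11, 6, 24, 14, 44, 40, 31]


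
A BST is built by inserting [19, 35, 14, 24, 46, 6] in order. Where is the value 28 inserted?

Starting tree (level order): [19, 14, 35, 6, None, 24, 46]
Insertion path: 19 -> 35 -> 24
Result: insert 28 as right child of 24
Final tree (level order): [19, 14, 35, 6, None, 24, 46, None, None, None, 28]


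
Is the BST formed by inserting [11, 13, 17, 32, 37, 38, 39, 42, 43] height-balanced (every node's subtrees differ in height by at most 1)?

Tree (level-order array): [11, None, 13, None, 17, None, 32, None, 37, None, 38, None, 39, None, 42, None, 43]
Definition: a tree is height-balanced if, at every node, |h(left) - h(right)| <= 1 (empty subtree has height -1).
Bottom-up per-node check:
  node 43: h_left=-1, h_right=-1, diff=0 [OK], height=0
  node 42: h_left=-1, h_right=0, diff=1 [OK], height=1
  node 39: h_left=-1, h_right=1, diff=2 [FAIL (|-1-1|=2 > 1)], height=2
  node 38: h_left=-1, h_right=2, diff=3 [FAIL (|-1-2|=3 > 1)], height=3
  node 37: h_left=-1, h_right=3, diff=4 [FAIL (|-1-3|=4 > 1)], height=4
  node 32: h_left=-1, h_right=4, diff=5 [FAIL (|-1-4|=5 > 1)], height=5
  node 17: h_left=-1, h_right=5, diff=6 [FAIL (|-1-5|=6 > 1)], height=6
  node 13: h_left=-1, h_right=6, diff=7 [FAIL (|-1-6|=7 > 1)], height=7
  node 11: h_left=-1, h_right=7, diff=8 [FAIL (|-1-7|=8 > 1)], height=8
Node 39 violates the condition: |-1 - 1| = 2 > 1.
Result: Not balanced


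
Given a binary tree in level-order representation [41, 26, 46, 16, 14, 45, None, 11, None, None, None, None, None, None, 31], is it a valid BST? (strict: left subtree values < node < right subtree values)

Level-order array: [41, 26, 46, 16, 14, 45, None, 11, None, None, None, None, None, None, 31]
Validate using subtree bounds (lo, hi): at each node, require lo < value < hi,
then recurse left with hi=value and right with lo=value.
Preorder trace (stopping at first violation):
  at node 41 with bounds (-inf, +inf): OK
  at node 26 with bounds (-inf, 41): OK
  at node 16 with bounds (-inf, 26): OK
  at node 11 with bounds (-inf, 16): OK
  at node 31 with bounds (11, 16): VIOLATION
Node 31 violates its bound: not (11 < 31 < 16).
Result: Not a valid BST


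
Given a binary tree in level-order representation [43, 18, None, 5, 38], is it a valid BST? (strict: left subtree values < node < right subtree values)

Level-order array: [43, 18, None, 5, 38]
Validate using subtree bounds (lo, hi): at each node, require lo < value < hi,
then recurse left with hi=value and right with lo=value.
Preorder trace (stopping at first violation):
  at node 43 with bounds (-inf, +inf): OK
  at node 18 with bounds (-inf, 43): OK
  at node 5 with bounds (-inf, 18): OK
  at node 38 with bounds (18, 43): OK
No violation found at any node.
Result: Valid BST


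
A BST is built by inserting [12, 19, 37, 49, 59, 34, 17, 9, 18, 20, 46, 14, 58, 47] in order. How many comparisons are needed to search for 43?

Search path for 43: 12 -> 19 -> 37 -> 49 -> 46
Found: False
Comparisons: 5


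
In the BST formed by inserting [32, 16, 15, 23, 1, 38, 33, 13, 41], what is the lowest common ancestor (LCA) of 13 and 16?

Tree insertion order: [32, 16, 15, 23, 1, 38, 33, 13, 41]
Tree (level-order array): [32, 16, 38, 15, 23, 33, 41, 1, None, None, None, None, None, None, None, None, 13]
In a BST, the LCA of p=13, q=16 is the first node v on the
root-to-leaf path with p <= v <= q (go left if both < v, right if both > v).
Walk from root:
  at 32: both 13 and 16 < 32, go left
  at 16: 13 <= 16 <= 16, this is the LCA
LCA = 16
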